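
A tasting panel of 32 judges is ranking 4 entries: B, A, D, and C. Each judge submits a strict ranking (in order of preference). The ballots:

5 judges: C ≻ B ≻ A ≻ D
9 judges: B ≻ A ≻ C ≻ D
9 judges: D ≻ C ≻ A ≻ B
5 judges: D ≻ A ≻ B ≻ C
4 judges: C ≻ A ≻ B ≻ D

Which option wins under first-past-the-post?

D

First-place votes: B 9, A 0, D 14, C 9.
D has the most first-place votes.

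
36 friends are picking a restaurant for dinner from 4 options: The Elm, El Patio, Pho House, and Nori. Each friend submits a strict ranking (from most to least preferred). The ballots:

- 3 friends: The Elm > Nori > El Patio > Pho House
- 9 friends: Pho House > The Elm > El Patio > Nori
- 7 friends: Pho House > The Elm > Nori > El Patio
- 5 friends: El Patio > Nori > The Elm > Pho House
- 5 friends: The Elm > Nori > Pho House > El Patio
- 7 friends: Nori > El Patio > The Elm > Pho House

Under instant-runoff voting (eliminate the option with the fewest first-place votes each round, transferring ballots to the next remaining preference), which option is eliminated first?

El Patio

Round 1: The Elm 8, El Patio 5, Pho House 16, Nori 7. Eliminate El Patio.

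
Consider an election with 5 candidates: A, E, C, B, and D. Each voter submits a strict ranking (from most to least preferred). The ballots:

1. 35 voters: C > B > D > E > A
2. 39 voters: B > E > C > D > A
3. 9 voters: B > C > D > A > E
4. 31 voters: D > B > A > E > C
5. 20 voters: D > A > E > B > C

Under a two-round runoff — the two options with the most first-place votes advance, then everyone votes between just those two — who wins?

B

Round 1 first-place votes: A 0, E 0, C 35, B 48, D 51.
D and B advance.
Runoff: D is preferred to B by 51 voters; B by 83.
B wins the runoff.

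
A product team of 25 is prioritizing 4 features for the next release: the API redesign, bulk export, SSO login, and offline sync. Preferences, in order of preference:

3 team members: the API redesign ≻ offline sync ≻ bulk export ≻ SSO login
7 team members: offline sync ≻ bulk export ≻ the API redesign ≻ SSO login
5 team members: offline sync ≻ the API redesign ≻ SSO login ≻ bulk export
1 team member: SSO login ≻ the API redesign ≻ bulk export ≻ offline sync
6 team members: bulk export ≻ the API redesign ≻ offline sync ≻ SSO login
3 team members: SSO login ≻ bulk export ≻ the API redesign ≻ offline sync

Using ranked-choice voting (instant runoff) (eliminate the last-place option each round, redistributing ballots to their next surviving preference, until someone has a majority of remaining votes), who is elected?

offline sync

Round 1: the API redesign 3, bulk export 6, SSO login 4, offline sync 12. Eliminate the API redesign.
Round 2: bulk export 6, SSO login 4, offline sync 15. Offline sync has a majority.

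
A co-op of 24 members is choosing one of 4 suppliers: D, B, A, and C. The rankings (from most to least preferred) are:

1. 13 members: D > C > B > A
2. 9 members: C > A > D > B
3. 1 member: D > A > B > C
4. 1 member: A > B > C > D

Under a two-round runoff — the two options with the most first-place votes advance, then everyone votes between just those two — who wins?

Round 1 first-place votes: D 14, B 0, A 1, C 9.
D and C advance.
Runoff: D is preferred to C by 14 voters; C by 10.
D wins the runoff.

D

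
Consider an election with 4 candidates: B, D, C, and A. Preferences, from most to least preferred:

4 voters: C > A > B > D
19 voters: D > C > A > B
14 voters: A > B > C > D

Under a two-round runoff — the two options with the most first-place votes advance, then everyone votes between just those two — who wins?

Round 1 first-place votes: B 0, D 19, C 4, A 14.
D and A advance.
Runoff: D is preferred to A by 19 voters; A by 18.
D wins the runoff.

D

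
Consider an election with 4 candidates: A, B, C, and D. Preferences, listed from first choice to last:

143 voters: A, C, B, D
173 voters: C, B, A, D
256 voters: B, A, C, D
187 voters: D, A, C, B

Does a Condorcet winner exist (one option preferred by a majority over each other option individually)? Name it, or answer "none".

none

Checking pairwise contests:
B beats A 429–330.
C beats B 503–256.
A beats C 586–173.
A beats D 572–187.
Every option loses at least one head-to-head, so there is no Condorcet winner.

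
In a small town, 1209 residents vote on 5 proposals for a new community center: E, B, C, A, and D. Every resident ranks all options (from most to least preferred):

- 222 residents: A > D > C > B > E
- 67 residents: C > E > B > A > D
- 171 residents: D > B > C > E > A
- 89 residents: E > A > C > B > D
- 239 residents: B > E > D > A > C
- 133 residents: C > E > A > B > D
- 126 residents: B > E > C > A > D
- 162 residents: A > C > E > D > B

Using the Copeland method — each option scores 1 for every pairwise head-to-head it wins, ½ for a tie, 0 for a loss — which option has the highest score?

E: beats A and D; loses to B and C → score 2.
B: beats E and D; loses to C and A → score 2.
C: beats E and B; loses to A and D → score 2.
A: beats B, C, and D; loses to E → score 3.
D: beats C; loses to E, B, and A → score 1.
A has the best pairwise record.

A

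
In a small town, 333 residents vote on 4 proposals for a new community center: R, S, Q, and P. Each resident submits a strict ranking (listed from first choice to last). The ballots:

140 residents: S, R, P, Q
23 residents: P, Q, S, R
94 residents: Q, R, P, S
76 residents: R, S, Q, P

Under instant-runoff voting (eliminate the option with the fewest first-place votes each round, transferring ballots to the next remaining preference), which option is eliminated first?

P

Round 1: R 76, S 140, Q 94, P 23. Eliminate P.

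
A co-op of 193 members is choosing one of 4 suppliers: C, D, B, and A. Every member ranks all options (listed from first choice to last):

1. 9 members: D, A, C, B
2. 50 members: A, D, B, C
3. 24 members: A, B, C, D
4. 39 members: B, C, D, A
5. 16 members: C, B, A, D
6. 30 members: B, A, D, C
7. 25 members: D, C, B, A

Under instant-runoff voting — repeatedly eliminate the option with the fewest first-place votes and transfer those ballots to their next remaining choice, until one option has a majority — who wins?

B

Round 1: C 16, D 34, B 69, A 74. Eliminate C.
Round 2: D 34, B 85, A 74. Eliminate D.
Round 3: B 110, A 83. B has a majority.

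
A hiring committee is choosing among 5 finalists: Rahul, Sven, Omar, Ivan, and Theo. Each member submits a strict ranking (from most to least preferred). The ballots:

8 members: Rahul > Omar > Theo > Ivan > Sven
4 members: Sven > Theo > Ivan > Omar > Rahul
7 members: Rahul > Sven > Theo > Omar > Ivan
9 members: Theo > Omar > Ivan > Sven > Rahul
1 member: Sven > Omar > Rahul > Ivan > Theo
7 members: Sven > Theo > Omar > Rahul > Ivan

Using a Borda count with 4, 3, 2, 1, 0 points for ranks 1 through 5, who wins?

Theo

Rahul: 8·4 + 4·0 + 7·4 + 9·0 + 1·2 + 7·1 = 69
Sven: 8·0 + 4·4 + 7·3 + 9·1 + 1·4 + 7·4 = 78
Omar: 8·3 + 4·1 + 7·1 + 9·3 + 1·3 + 7·2 = 79
Ivan: 8·1 + 4·2 + 7·0 + 9·2 + 1·1 + 7·0 = 35
Theo: 8·2 + 4·3 + 7·2 + 9·4 + 1·0 + 7·3 = 99
Theo has the highest Borda score (99).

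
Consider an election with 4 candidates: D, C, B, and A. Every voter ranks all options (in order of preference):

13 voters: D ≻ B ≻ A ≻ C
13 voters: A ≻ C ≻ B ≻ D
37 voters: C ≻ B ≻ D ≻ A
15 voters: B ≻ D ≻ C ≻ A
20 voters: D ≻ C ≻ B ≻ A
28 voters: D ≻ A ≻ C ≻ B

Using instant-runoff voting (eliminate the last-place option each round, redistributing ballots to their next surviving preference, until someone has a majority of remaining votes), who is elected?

Round 1: D 61, C 37, B 15, A 13. Eliminate A.
Round 2: D 61, C 50, B 15. Eliminate B.
Round 3: D 76, C 50. D has a majority.

D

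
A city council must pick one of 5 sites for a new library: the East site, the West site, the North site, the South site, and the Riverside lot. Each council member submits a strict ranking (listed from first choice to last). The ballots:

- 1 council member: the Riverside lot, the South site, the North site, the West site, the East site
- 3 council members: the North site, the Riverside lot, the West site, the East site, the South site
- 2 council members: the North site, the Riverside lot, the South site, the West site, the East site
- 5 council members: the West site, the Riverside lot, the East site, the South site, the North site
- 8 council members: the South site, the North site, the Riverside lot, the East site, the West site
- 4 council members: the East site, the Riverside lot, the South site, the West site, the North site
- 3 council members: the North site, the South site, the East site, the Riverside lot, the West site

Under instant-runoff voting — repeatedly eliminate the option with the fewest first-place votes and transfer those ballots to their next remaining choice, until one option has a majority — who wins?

Round 1: the East site 4, the West site 5, the North site 8, the South site 8, the Riverside lot 1. Eliminate the Riverside lot.
Round 2: the East site 4, the West site 5, the North site 8, the South site 9. Eliminate the East site.
Round 3: the West site 5, the North site 8, the South site 13. Eliminate the West site.
Round 4: the North site 8, the South site 18. The South site has a majority.

the South site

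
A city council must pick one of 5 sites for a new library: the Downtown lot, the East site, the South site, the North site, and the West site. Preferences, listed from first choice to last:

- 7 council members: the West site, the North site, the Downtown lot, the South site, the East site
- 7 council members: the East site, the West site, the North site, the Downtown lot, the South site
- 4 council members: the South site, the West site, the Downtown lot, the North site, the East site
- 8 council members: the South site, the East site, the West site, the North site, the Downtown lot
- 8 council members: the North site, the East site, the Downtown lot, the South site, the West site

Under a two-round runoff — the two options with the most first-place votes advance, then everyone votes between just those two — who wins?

the North site

Round 1 first-place votes: the Downtown lot 0, the East site 7, the South site 12, the North site 8, the West site 7.
the South site and the North site advance.
Runoff: the South site is preferred to the North site by 12 voters; the North site by 22.
the North site wins the runoff.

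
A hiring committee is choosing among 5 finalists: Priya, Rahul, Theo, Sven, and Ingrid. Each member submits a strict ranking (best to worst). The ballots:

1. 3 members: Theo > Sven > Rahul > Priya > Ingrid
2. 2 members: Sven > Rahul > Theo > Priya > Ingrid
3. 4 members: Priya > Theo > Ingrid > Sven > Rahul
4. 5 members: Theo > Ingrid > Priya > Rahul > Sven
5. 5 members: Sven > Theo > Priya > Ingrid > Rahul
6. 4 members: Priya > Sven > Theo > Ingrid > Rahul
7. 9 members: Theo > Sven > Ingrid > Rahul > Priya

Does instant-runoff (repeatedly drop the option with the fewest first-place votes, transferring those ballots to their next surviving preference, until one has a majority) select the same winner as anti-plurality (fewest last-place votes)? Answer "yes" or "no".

yes

Instant-runoff — R1 Priya 8, Rahul 0, Theo 17, Sven 7, Ingrid 0 (Theo winner). Winner: Theo.
Anti-plurality — last-place votes: Priya 9, Rahul 13, Theo 0, Sven 5, Ingrid 5. Winner: Theo.
The two methods agree.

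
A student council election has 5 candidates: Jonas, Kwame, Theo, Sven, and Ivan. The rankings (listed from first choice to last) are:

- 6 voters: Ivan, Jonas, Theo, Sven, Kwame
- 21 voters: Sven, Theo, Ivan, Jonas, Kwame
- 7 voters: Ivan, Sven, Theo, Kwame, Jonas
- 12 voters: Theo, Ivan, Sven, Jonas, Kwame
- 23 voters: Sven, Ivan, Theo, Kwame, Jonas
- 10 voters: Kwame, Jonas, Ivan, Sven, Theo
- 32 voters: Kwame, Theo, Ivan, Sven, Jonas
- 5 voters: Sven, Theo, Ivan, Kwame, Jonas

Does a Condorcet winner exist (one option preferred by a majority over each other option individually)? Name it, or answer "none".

Checking pairwise contests:
Kwame beats Jonas 77–39.
Theo beats Kwame 74–42.
Sven beats Theo 66–50.
Ivan beats Sven 67–49.
Theo beats Ivan 70–46.
Every option loses at least one head-to-head, so there is no Condorcet winner.

none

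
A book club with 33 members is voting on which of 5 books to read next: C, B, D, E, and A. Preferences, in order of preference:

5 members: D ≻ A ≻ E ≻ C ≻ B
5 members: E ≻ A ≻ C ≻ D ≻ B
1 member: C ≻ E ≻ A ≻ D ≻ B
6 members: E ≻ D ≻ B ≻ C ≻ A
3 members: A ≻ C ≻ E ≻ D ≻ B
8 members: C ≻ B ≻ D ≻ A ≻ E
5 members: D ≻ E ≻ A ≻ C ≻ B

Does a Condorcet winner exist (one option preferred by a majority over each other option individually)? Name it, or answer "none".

none

Checking pairwise contests:
E beats C 21–12.
C beats B 27–6.
C beats D 17–16.
D beats E 18–15.
D beats A 24–9.
Every option loses at least one head-to-head, so there is no Condorcet winner.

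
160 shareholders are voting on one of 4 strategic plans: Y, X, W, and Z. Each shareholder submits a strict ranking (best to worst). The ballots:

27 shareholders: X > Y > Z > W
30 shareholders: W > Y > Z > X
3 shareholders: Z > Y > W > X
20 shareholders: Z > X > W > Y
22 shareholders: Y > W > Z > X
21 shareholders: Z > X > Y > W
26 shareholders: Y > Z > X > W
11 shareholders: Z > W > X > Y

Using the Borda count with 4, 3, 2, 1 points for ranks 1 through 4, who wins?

Y: 27·3 + 30·3 + 3·3 + 20·1 + 22·4 + 21·2 + 26·4 + 11·1 = 445
X: 27·4 + 30·1 + 3·1 + 20·3 + 22·1 + 21·3 + 26·2 + 11·2 = 360
W: 27·1 + 30·4 + 3·2 + 20·2 + 22·3 + 21·1 + 26·1 + 11·3 = 339
Z: 27·2 + 30·2 + 3·4 + 20·4 + 22·2 + 21·4 + 26·3 + 11·4 = 456
Z has the highest Borda score (456).

Z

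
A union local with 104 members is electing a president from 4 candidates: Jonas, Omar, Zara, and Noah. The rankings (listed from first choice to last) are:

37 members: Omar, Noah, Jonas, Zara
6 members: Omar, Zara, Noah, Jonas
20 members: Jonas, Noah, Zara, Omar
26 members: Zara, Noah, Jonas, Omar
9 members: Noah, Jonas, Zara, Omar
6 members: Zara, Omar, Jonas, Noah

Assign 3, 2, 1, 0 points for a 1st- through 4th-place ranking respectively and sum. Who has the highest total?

Jonas: 37·1 + 6·0 + 20·3 + 26·1 + 9·2 + 6·1 = 147
Omar: 37·3 + 6·3 + 20·0 + 26·0 + 9·0 + 6·2 = 141
Zara: 37·0 + 6·2 + 20·1 + 26·3 + 9·1 + 6·3 = 137
Noah: 37·2 + 6·1 + 20·2 + 26·2 + 9·3 + 6·0 = 199
Noah has the highest Borda score (199).

Noah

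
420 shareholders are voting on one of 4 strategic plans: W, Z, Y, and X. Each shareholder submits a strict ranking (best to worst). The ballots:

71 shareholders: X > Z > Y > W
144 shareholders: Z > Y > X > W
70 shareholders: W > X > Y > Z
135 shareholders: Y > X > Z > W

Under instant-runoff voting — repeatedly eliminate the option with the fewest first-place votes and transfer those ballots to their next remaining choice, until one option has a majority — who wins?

Round 1: W 70, Z 144, Y 135, X 71. Eliminate W.
Round 2: Z 144, Y 135, X 141. Eliminate Y.
Round 3: Z 144, X 276. X has a majority.

X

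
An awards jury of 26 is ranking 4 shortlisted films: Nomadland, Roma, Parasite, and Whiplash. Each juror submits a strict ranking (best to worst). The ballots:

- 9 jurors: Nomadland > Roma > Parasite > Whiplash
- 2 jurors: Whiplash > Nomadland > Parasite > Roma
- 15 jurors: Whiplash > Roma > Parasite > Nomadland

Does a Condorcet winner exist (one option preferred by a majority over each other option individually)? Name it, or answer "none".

Whiplash vs Nomadland: 17–9 for Whiplash.
Whiplash vs Roma: 17–9 for Whiplash.
Whiplash vs Parasite: 17–9 for Whiplash.
Whiplash beats every other option head-to-head.

Whiplash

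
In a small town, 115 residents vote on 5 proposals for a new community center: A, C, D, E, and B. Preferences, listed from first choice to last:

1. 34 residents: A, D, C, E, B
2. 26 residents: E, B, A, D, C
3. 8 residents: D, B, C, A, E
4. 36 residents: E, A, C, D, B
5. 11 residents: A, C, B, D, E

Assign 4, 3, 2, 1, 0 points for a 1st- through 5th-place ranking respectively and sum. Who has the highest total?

A: 34·4 + 26·2 + 8·1 + 36·3 + 11·4 = 348
C: 34·2 + 26·0 + 8·2 + 36·2 + 11·3 = 189
D: 34·3 + 26·1 + 8·4 + 36·1 + 11·1 = 207
E: 34·1 + 26·4 + 8·0 + 36·4 + 11·0 = 282
B: 34·0 + 26·3 + 8·3 + 36·0 + 11·2 = 124
A has the highest Borda score (348).

A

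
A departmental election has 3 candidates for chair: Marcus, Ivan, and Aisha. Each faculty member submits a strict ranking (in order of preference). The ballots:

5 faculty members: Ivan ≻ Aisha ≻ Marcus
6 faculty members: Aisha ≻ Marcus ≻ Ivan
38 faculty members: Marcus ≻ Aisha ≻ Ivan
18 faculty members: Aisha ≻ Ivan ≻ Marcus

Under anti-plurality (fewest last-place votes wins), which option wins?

Last-place votes: Marcus 23, Ivan 44, Aisha 0.
Aisha is ranked last by the fewest voters, so Aisha wins.

Aisha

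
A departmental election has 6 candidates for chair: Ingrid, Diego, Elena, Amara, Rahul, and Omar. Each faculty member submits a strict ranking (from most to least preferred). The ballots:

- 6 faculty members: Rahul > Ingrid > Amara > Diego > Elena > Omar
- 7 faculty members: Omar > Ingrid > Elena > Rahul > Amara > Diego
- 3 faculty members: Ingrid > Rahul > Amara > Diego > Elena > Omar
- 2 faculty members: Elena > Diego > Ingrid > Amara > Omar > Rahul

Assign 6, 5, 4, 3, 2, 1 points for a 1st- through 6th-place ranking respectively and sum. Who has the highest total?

Ingrid: 6·5 + 7·5 + 3·6 + 2·4 = 91
Diego: 6·3 + 7·1 + 3·3 + 2·5 = 44
Elena: 6·2 + 7·4 + 3·2 + 2·6 = 58
Amara: 6·4 + 7·2 + 3·4 + 2·3 = 56
Rahul: 6·6 + 7·3 + 3·5 + 2·1 = 74
Omar: 6·1 + 7·6 + 3·1 + 2·2 = 55
Ingrid has the highest Borda score (91).

Ingrid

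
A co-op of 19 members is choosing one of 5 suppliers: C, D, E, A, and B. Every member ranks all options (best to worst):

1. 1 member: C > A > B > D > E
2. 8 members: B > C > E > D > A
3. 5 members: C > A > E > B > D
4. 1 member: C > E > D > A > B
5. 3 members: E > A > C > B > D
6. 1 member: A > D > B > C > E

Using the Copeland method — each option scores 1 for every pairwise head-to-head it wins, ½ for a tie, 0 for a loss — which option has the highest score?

C

C: beats D, E, A, and B → score 4.
D: loses to C, E, A, and B → score 0.
E: beats D and A; loses to C and B → score 2.
A: beats D and B; loses to C and E → score 2.
B: beats D and E; loses to C and A → score 2.
C has the best pairwise record.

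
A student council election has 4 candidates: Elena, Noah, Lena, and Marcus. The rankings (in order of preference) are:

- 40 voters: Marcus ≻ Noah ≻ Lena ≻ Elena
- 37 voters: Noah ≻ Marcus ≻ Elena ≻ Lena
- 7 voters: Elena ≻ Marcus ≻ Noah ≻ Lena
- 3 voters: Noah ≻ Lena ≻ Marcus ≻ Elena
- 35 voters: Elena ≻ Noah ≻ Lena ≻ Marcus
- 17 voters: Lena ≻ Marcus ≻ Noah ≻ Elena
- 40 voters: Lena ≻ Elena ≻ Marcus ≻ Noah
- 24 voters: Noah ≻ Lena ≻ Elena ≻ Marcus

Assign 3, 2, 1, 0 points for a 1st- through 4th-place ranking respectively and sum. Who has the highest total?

Elena: 40·0 + 37·1 + 7·3 + 3·0 + 35·3 + 17·0 + 40·2 + 24·1 = 267
Noah: 40·2 + 37·3 + 7·1 + 3·3 + 35·2 + 17·1 + 40·0 + 24·3 = 366
Lena: 40·1 + 37·0 + 7·0 + 3·2 + 35·1 + 17·3 + 40·3 + 24·2 = 300
Marcus: 40·3 + 37·2 + 7·2 + 3·1 + 35·0 + 17·2 + 40·1 + 24·0 = 285
Noah has the highest Borda score (366).

Noah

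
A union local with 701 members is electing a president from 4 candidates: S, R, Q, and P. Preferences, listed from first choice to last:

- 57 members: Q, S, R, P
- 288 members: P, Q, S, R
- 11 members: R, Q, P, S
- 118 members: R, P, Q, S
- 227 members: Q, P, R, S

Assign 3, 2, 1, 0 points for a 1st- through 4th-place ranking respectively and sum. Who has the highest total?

S: 57·2 + 288·1 + 11·0 + 118·0 + 227·0 = 402
R: 57·1 + 288·0 + 11·3 + 118·3 + 227·1 = 671
Q: 57·3 + 288·2 + 11·2 + 118·1 + 227·3 = 1568
P: 57·0 + 288·3 + 11·1 + 118·2 + 227·2 = 1565
Q has the highest Borda score (1568).

Q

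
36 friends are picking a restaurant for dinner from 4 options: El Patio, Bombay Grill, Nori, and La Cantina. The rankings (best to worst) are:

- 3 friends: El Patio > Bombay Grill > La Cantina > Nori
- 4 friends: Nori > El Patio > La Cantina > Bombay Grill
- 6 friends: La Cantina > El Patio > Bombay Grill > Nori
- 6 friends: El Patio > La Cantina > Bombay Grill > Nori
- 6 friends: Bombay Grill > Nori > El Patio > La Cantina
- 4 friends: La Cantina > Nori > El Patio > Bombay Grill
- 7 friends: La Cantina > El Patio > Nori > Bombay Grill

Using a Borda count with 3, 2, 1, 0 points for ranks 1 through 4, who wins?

El Patio: 3·3 + 4·2 + 6·2 + 6·3 + 6·1 + 4·1 + 7·2 = 71
Bombay Grill: 3·2 + 4·0 + 6·1 + 6·1 + 6·3 + 4·0 + 7·0 = 36
Nori: 3·0 + 4·3 + 6·0 + 6·0 + 6·2 + 4·2 + 7·1 = 39
La Cantina: 3·1 + 4·1 + 6·3 + 6·2 + 6·0 + 4·3 + 7·3 = 70
El Patio has the highest Borda score (71).

El Patio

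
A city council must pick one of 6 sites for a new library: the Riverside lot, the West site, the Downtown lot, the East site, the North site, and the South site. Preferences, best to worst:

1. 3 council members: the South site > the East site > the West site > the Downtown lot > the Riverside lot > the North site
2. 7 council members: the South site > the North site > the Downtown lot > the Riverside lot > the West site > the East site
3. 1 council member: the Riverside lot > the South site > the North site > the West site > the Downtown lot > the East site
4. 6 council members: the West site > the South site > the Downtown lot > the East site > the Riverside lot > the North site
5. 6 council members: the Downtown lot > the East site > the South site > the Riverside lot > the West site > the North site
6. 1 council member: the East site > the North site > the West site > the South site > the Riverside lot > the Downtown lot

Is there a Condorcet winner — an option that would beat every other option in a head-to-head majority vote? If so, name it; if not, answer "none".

the South site vs the Riverside lot: 23–1 for the South site.
the South site vs the West site: 17–7 for the South site.
the South site vs the Downtown lot: 18–6 for the South site.
the South site vs the East site: 17–7 for the South site.
the South site vs the North site: 23–1 for the South site.
the South site beats every other option head-to-head.

the South site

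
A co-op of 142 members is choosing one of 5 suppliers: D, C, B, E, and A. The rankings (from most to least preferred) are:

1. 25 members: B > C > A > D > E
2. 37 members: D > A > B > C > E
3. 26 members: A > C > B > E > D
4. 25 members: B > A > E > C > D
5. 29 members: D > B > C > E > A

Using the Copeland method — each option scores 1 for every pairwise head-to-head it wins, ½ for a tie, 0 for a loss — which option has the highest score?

D: beats E; loses to C, B, and A → score 1.
C: beats D and E; loses to B and A → score 2.
B: beats D, C, E, and A → score 4.
E: loses to D, C, B, and A → score 0.
A: beats D, C, and E; loses to B → score 3.
B has the best pairwise record.

B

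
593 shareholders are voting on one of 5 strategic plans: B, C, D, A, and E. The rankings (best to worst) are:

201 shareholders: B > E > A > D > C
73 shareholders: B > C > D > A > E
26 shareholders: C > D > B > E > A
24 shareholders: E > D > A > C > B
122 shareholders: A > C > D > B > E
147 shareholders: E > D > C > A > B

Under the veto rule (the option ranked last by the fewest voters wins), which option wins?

D

Last-place votes: B 171, C 201, D 0, A 26, E 195.
D is ranked last by the fewest voters, so D wins.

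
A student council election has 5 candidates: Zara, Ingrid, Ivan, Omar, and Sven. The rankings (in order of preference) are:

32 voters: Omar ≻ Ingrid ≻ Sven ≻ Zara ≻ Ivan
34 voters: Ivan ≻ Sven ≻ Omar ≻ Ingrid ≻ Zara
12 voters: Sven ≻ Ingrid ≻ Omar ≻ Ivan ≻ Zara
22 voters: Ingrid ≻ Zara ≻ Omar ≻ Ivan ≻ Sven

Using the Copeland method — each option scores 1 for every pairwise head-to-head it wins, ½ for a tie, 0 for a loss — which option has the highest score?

Zara: beats Ivan; loses to Ingrid, Omar, and Sven → score 1.
Ingrid: beats Zara, Ivan, and Sven; loses to Omar → score 3.
Ivan: beats Sven; loses to Zara, Ingrid, and Omar → score 1.
Omar: beats Zara, Ingrid, Ivan, and Sven → score 4.
Sven: beats Zara; loses to Ingrid, Ivan, and Omar → score 1.
Omar has the best pairwise record.

Omar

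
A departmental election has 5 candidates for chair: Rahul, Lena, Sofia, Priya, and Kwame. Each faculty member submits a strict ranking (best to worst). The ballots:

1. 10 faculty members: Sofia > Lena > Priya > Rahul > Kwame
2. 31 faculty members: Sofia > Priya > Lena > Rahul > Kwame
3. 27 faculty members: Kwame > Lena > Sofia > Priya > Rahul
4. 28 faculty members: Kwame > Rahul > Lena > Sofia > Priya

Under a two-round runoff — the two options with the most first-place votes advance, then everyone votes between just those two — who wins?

Round 1 first-place votes: Rahul 0, Lena 0, Sofia 41, Priya 0, Kwame 55.
Kwame and Sofia advance.
Runoff: Kwame is preferred to Sofia by 55 voters; Sofia by 41.
Kwame wins the runoff.

Kwame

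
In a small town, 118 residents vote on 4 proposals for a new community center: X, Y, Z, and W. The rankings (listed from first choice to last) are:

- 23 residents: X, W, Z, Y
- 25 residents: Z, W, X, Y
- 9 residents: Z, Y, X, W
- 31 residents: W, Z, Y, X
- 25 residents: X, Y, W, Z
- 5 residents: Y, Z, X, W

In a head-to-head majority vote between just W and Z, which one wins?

W

Voters preferring W to Z: 79; preferring Z to W: 39.
W wins the head-to-head.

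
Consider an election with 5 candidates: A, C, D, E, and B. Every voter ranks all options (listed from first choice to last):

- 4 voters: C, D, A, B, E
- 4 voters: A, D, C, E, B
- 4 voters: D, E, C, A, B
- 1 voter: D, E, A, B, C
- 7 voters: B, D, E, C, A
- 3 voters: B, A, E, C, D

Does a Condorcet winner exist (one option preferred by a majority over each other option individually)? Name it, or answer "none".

D vs A: 16–7 for D.
D vs C: 16–7 for D.
D vs E: 20–3 for D.
D vs B: 13–10 for D.
D beats every other option head-to-head.

D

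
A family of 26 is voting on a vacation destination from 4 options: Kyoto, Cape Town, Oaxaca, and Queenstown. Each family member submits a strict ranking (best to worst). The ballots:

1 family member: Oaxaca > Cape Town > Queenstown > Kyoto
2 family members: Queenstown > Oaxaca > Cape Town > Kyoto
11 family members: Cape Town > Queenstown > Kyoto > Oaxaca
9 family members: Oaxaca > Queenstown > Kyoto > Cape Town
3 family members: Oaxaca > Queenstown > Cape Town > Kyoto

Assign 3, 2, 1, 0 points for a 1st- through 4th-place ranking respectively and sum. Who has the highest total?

Queenstown

Kyoto: 1·0 + 2·0 + 11·1 + 9·1 + 3·0 = 20
Cape Town: 1·2 + 2·1 + 11·3 + 9·0 + 3·1 = 40
Oaxaca: 1·3 + 2·2 + 11·0 + 9·3 + 3·3 = 43
Queenstown: 1·1 + 2·3 + 11·2 + 9·2 + 3·2 = 53
Queenstown has the highest Borda score (53).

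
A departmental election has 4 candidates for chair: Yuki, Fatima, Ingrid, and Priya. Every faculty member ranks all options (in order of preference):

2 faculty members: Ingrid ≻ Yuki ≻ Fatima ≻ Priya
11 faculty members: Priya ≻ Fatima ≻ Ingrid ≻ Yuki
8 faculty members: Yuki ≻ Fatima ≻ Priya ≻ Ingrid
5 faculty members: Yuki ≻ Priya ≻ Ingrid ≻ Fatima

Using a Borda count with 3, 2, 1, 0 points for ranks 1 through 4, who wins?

Priya

Yuki: 2·2 + 11·0 + 8·3 + 5·3 = 43
Fatima: 2·1 + 11·2 + 8·2 + 5·0 = 40
Ingrid: 2·3 + 11·1 + 8·0 + 5·1 = 22
Priya: 2·0 + 11·3 + 8·1 + 5·2 = 51
Priya has the highest Borda score (51).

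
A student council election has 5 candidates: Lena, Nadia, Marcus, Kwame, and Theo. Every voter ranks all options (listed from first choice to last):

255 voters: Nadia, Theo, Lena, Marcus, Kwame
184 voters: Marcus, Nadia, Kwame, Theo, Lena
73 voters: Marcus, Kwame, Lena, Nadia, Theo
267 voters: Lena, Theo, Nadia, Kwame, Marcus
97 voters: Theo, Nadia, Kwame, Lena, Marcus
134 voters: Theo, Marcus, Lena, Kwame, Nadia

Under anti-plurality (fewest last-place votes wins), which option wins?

Theo

Last-place votes: Lena 184, Nadia 134, Marcus 364, Kwame 255, Theo 73.
Theo is ranked last by the fewest voters, so Theo wins.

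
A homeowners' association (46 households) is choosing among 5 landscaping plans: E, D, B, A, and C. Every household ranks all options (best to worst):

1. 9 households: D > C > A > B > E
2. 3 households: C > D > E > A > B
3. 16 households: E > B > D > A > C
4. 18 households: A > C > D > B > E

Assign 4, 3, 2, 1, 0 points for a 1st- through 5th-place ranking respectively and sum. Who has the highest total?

E: 9·0 + 3·2 + 16·4 + 18·0 = 70
D: 9·4 + 3·3 + 16·2 + 18·2 = 113
B: 9·1 + 3·0 + 16·3 + 18·1 = 75
A: 9·2 + 3·1 + 16·1 + 18·4 = 109
C: 9·3 + 3·4 + 16·0 + 18·3 = 93
D has the highest Borda score (113).

D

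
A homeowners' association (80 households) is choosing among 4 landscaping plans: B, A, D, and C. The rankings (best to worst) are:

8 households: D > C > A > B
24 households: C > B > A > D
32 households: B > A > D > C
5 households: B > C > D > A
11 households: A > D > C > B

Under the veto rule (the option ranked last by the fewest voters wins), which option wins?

A

Last-place votes: B 19, A 5, D 24, C 32.
A is ranked last by the fewest voters, so A wins.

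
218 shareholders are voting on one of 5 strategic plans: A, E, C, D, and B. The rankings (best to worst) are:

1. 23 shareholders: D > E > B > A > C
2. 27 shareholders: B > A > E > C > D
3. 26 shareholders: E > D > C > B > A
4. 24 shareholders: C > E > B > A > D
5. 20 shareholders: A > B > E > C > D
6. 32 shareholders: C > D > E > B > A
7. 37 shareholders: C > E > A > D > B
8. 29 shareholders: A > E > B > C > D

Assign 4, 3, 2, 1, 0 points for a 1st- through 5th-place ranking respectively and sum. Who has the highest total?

E

A: 23·1 + 27·3 + 26·0 + 24·1 + 20·4 + 32·0 + 37·2 + 29·4 = 398
E: 23·3 + 27·2 + 26·4 + 24·3 + 20·2 + 32·2 + 37·3 + 29·3 = 601
C: 23·0 + 27·1 + 26·2 + 24·4 + 20·1 + 32·4 + 37·4 + 29·1 = 500
D: 23·4 + 27·0 + 26·3 + 24·0 + 20·0 + 32·3 + 37·1 + 29·0 = 303
B: 23·2 + 27·4 + 26·1 + 24·2 + 20·3 + 32·1 + 37·0 + 29·2 = 378
E has the highest Borda score (601).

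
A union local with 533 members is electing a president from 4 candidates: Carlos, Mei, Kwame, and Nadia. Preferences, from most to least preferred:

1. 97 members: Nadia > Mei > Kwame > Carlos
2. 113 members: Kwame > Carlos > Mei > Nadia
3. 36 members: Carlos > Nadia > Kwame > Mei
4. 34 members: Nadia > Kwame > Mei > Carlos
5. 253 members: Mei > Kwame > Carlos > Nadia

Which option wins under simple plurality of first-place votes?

Mei

First-place votes: Carlos 36, Mei 253, Kwame 113, Nadia 131.
Mei has the most first-place votes.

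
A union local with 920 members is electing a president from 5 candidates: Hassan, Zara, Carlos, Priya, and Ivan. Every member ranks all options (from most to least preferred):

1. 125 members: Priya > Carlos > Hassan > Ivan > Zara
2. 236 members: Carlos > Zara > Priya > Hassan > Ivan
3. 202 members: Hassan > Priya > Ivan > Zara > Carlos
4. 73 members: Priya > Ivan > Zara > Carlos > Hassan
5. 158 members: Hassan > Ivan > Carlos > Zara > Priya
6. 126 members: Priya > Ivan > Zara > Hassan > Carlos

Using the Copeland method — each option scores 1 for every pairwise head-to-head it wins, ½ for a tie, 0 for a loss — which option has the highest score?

Hassan: beats Zara, Carlos, and Ivan; loses to Priya → score 3.
Zara: loses to Hassan, Carlos, Priya, and Ivan → score 0.
Carlos: beats Zara; loses to Hassan, Priya, and Ivan → score 1.
Priya: beats Hassan, Zara, Carlos, and Ivan → score 4.
Ivan: beats Zara and Carlos; loses to Hassan and Priya → score 2.
Priya has the best pairwise record.

Priya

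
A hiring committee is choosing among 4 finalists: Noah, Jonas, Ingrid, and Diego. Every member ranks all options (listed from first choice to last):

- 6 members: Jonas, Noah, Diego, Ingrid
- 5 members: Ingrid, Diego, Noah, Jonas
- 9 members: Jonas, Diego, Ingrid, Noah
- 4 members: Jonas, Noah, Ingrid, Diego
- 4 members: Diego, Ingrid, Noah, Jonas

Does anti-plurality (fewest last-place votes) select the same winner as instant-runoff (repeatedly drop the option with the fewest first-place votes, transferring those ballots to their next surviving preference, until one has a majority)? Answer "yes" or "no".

no

Anti-plurality — last-place votes: Noah 9, Jonas 9, Ingrid 6, Diego 4. Winner: Diego.
Instant-runoff — R1 Noah 0, Jonas 19, Ingrid 5, Diego 4 (Jonas winner). Winner: Jonas.
The two methods disagree.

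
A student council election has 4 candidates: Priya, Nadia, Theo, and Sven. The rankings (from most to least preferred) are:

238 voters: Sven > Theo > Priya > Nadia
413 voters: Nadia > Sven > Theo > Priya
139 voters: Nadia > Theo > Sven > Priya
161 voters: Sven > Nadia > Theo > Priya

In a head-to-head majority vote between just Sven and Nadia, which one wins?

Voters preferring Sven to Nadia: 399; preferring Nadia to Sven: 552.
Nadia wins the head-to-head.

Nadia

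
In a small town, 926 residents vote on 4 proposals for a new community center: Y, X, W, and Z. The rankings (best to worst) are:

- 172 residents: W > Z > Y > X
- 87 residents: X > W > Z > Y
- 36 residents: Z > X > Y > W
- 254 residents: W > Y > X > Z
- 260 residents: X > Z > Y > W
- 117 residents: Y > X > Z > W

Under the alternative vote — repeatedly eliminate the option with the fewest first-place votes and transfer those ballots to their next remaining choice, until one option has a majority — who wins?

X

Round 1: Y 117, X 347, W 426, Z 36. Eliminate Z.
Round 2: Y 117, X 383, W 426. Eliminate Y.
Round 3: X 500, W 426. X has a majority.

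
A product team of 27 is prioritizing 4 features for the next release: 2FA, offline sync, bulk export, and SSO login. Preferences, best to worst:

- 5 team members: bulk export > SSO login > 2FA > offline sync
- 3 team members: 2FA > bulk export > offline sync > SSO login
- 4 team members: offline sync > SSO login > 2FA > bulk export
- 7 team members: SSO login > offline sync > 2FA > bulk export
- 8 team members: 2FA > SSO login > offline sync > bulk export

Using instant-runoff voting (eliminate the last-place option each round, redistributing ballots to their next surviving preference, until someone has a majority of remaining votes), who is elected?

SSO login

Round 1: 2FA 11, offline sync 4, bulk export 5, SSO login 7. Eliminate offline sync.
Round 2: 2FA 11, bulk export 5, SSO login 11. Eliminate bulk export.
Round 3: 2FA 11, SSO login 16. SSO login has a majority.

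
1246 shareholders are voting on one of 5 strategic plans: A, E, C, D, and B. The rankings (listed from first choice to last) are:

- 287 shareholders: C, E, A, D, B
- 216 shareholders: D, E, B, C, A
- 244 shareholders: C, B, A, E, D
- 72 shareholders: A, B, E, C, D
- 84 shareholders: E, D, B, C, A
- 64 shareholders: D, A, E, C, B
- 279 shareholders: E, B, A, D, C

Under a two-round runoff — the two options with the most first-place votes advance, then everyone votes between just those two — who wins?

E

Round 1 first-place votes: A 72, E 363, C 531, D 280, B 0.
C and E advance.
Runoff: C is preferred to E by 531 voters; E by 715.
E wins the runoff.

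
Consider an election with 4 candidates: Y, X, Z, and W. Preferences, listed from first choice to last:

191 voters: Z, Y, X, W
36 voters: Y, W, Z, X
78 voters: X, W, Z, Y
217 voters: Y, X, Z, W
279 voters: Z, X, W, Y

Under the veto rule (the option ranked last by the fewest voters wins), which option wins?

Z

Last-place votes: Y 357, X 36, Z 0, W 408.
Z is ranked last by the fewest voters, so Z wins.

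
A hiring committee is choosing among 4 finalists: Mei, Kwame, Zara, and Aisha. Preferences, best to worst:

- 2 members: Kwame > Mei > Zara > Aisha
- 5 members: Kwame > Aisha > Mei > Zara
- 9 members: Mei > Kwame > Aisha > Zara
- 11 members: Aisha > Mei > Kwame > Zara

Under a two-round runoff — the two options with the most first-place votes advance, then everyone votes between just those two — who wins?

Aisha

Round 1 first-place votes: Mei 9, Kwame 7, Zara 0, Aisha 11.
Aisha and Mei advance.
Runoff: Aisha is preferred to Mei by 16 voters; Mei by 11.
Aisha wins the runoff.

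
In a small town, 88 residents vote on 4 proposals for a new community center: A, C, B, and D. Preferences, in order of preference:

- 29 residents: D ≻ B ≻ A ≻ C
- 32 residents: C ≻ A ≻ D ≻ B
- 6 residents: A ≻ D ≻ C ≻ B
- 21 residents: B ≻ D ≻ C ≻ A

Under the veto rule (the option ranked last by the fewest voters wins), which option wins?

Last-place votes: A 21, C 29, B 38, D 0.
D is ranked last by the fewest voters, so D wins.

D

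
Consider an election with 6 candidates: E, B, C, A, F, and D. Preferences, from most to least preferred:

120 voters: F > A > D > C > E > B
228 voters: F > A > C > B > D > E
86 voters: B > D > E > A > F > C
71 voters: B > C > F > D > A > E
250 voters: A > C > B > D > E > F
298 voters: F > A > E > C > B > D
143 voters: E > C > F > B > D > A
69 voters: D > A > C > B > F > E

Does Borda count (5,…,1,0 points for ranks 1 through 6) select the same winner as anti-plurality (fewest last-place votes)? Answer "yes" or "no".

Borda — scores: E 2237, B 2713, C 3583, A 4353, F 4027, D 2062. Winner: A.
Anti-plurality — last-place votes: E 368, B 120, C 86, A 143, F 250, D 298. Winner: C.
The two methods disagree.

no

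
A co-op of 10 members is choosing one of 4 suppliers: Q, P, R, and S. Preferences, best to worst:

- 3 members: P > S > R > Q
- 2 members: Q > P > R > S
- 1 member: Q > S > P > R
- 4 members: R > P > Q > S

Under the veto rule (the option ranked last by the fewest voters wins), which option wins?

P

Last-place votes: Q 3, P 0, R 1, S 6.
P is ranked last by the fewest voters, so P wins.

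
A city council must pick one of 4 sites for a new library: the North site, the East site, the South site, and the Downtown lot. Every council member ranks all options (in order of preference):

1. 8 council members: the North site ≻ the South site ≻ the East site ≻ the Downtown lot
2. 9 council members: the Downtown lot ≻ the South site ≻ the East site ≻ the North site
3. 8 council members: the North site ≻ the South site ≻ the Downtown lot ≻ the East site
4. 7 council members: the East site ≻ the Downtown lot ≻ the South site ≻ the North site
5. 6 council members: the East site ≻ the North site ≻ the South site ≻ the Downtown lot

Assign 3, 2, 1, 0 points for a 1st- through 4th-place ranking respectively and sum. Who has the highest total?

the North site: 8·3 + 9·0 + 8·3 + 7·0 + 6·2 = 60
the East site: 8·1 + 9·1 + 8·0 + 7·3 + 6·3 = 56
the South site: 8·2 + 9·2 + 8·2 + 7·1 + 6·1 = 63
the Downtown lot: 8·0 + 9·3 + 8·1 + 7·2 + 6·0 = 49
the South site has the highest Borda score (63).

the South site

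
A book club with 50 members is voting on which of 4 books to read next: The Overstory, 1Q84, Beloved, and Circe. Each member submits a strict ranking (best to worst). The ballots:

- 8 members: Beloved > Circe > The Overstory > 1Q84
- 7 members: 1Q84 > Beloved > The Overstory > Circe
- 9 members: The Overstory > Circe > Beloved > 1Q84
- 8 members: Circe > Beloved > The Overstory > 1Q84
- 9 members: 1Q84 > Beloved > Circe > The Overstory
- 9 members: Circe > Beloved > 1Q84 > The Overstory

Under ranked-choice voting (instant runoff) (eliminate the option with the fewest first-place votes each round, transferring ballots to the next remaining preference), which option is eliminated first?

Round 1: The Overstory 9, 1Q84 16, Beloved 8, Circe 17. Eliminate Beloved.

Beloved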